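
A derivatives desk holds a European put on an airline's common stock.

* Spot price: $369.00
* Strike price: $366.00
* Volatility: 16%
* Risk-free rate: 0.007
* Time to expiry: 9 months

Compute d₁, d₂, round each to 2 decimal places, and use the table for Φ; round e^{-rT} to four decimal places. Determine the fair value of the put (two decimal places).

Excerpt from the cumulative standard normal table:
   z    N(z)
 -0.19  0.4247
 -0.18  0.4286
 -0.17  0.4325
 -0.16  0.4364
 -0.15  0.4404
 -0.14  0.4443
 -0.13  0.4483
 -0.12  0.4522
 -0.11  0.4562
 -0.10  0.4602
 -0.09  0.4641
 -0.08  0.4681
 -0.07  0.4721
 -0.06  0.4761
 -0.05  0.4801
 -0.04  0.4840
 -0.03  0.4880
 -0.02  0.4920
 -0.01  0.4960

σ√T = 0.16 × 0.8660 = 0.1386
d₁ = [ln(369/366) + (0.007 + 0.16²/2)·0.75] / 0.1386 = [0.0082 + 0.0149] / 0.1386 = 0.1661 → 0.17
d₂ = d₁ − σ√T = 0.1661 − 0.1386 = 0.0275 → 0.03
exp(−rT) = exp(−0.007·0.75) = 0.9948
P = 366·0.9948·N(-0.03) − 369·N(-0.17) = 366·0.9948·0.4880 − 369·0.4325 = 177.6792 − 159.5925 = 18.0867

$18.09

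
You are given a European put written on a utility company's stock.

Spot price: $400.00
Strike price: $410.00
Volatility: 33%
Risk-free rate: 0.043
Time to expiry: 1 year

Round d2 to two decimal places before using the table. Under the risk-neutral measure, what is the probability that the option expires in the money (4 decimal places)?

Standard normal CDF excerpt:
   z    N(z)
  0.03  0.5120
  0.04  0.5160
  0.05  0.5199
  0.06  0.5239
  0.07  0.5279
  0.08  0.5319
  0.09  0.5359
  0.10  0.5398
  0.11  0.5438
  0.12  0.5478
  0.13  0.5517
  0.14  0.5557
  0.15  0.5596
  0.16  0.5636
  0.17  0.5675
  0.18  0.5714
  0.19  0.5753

σ√T = 0.33 × 1.0000 = 0.3300
ln(S/K) + (r + σ²/2)T = ln(400/410) + (0.043 + 0.33²/2)·1 = -0.0247 + 0.0975 = 0.0728
d₁ = 0.0728 / 0.3300 = 0.2205 ⇒ 0.22
d₂ = d₁ − σ√T = 0.2205 − 0.3300 = -0.1095 ⇒ -0.11
Pr(exercise) under Q = N(−d₂) = N(0.11) = 0.5438

0.5438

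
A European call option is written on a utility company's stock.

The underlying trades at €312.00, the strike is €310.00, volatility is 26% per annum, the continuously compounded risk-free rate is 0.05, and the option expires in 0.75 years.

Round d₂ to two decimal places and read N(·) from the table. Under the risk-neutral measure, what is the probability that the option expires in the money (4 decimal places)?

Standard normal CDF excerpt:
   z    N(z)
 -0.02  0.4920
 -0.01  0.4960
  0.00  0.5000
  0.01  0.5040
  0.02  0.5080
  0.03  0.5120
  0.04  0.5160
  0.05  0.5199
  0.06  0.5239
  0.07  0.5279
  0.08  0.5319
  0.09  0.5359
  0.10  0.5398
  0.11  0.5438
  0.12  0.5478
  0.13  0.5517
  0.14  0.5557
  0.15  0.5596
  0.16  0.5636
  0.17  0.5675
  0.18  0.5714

0.5319

σ√T = 0.26·√0.75 = 0.2252
d₁ = [ln(312/310) + (0.05 + ½·0.26²)·0.75] / (σ√T) = (0.0064 + 0.0629) / 0.2252 = 0.3077 ≈ 0.31
d₂ = 0.3077 − 0.2252 = 0.0825 ≈ 0.08
Pr(exercise) under Q = N(d₂) = 0.5319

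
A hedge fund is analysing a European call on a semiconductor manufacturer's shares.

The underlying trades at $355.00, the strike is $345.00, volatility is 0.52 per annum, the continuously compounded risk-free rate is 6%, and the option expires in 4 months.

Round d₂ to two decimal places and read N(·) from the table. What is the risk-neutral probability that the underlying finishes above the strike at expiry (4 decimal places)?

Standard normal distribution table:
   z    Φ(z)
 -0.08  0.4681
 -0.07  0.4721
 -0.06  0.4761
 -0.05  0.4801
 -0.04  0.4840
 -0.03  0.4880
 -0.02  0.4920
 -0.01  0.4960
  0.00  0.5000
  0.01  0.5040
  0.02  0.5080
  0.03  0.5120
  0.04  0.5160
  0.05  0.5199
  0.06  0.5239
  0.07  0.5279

σ√T = 0.52 × 0.5774 = 0.3002
ln(S/K) + (r + σ²/2)T = ln(355/345) + (0.06 + 0.52²/2)·0.3333 = 0.0286 + 0.0651 = 0.0936
d₁ = 0.0936 / 0.3002 = 0.3119 → 0.31
d₂ = d₁ − σ√T = 0.3119 − 0.3002 = 0.0117 → 0.01
Pr(exercise) under Q = N(d₂) = 0.5040

0.5040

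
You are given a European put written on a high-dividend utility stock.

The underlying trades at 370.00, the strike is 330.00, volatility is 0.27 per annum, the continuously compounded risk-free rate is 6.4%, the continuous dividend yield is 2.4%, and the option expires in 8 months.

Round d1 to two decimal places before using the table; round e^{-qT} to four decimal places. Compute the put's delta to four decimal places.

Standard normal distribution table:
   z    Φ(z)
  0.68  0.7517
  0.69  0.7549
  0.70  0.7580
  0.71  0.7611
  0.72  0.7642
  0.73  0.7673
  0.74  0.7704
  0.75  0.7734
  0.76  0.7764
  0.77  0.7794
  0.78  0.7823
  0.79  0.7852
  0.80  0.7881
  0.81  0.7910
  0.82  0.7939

T = 0.6667;  σ√T = 0.2205
d₁ = [ln(370/330) + (0.064 − 0.024 + 0.27²/2)·0.6667] / 0.2205 = [0.1144 + 0.0510] / 0.2205 = 0.7502 which rounds to 0.75
N(d₁) = N(0.75) = 0.7734
Δ_put = exp(−qT)·(N(d₁) − 1) = 0.9841·(0.7734 − 1) = -0.2230

-0.2230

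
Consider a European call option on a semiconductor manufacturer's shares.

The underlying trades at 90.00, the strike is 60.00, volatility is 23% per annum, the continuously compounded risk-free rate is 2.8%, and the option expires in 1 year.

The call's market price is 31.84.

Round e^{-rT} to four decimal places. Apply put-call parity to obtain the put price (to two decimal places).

exp(−rT) = exp(−0.028·1) = 0.9724
Put-call parity: C − P = S − K·e^(−rT) = 90 − 60·0.9724 = 90 − 58.3440 = 31.6560
P = C − (C − P) = 31.84 − (31.6560) = 0.1840

0.18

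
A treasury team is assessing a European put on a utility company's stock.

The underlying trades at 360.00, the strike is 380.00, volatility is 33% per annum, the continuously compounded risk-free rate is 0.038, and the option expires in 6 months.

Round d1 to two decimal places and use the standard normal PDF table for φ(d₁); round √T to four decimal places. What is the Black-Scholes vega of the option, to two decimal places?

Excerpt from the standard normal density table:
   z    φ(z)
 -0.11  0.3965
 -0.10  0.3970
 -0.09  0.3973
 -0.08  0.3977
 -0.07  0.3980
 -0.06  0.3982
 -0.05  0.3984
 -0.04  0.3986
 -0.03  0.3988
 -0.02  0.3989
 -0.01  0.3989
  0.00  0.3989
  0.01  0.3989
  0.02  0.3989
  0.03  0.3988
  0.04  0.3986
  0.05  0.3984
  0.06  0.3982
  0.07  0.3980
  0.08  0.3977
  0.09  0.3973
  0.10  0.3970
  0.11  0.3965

101.52

σ√T = 0.33·√0.5 = 0.2333
d₁ = [ln(360/380) + (0.038 + ½·0.33²)·0.5] / (σ√T) = (-0.0541 + 0.0462) / 0.2333 = -0.0336 → -0.03
√T = √0.5 = 0.7071
φ(d₁) = φ(-0.03) = 0.3988
vega = S·φ(d₁)·√T = 360·0.3988·0.7071 = 101.5169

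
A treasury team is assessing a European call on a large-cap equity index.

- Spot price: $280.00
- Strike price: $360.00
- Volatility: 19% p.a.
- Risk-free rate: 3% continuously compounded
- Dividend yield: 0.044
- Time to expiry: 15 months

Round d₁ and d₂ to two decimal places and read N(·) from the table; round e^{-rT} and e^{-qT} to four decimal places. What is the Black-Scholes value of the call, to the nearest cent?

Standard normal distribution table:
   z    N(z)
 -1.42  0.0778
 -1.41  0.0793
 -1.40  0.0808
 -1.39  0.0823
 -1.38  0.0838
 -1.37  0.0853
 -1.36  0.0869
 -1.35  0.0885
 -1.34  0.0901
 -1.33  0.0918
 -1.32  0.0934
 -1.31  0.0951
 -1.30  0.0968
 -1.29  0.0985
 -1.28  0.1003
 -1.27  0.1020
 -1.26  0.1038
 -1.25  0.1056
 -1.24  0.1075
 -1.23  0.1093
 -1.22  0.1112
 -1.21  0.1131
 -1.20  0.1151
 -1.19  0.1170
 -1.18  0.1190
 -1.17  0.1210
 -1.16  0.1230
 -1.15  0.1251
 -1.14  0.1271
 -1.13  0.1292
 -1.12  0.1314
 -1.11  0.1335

T = 1.25;  σ√T = 0.2124
d₁ = [ln(280/360) + (0.03 − 0.044 + 0.19²/2)·1.25] / 0.2124 = [-0.2513 + 0.0051] / 0.2124 = -1.1592 ≈ -1.16
d₂ = d₁ − σ√T = -1.1592 − 0.2124 = -1.3717 ≈ -1.37
e^(−qT) = e^(−0.044·1.25) = 0.9465;  e^(−rT) = e^(−0.03·1.25) = 0.9632
N(d₁) = N(-1.16) = 0.1230;  N(d₂) = N(-1.37) = 0.0853
C = 280·0.9465·0.1230 − 360·0.9632·0.0853 = 32.5975 − 29.5779 = 3.0195

$3.02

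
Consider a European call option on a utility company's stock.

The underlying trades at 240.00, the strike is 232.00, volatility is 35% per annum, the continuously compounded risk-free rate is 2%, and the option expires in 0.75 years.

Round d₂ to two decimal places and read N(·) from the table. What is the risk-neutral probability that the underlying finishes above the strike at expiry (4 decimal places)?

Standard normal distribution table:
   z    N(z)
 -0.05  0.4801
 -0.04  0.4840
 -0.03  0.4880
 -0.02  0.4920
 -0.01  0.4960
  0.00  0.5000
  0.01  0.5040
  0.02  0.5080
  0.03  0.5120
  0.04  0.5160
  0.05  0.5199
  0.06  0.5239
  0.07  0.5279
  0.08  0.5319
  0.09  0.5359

T = 0.75;  σ√T = 0.3031
ln(S/K) + (r + σ²/2)T = ln(240/232) + (0.02 + 0.35²/2)·0.75 = 0.0339 + 0.0609 = 0.0948
d₁ = 0.0948 / 0.3031 = 0.3129 ⇒ 0.31
d₂ = d₁ − σ√T = 0.3129 − 0.3031 = 0.0098 ⇒ 0.01
Pr(exercise) under Q = N(d₂) = 0.5040

0.5040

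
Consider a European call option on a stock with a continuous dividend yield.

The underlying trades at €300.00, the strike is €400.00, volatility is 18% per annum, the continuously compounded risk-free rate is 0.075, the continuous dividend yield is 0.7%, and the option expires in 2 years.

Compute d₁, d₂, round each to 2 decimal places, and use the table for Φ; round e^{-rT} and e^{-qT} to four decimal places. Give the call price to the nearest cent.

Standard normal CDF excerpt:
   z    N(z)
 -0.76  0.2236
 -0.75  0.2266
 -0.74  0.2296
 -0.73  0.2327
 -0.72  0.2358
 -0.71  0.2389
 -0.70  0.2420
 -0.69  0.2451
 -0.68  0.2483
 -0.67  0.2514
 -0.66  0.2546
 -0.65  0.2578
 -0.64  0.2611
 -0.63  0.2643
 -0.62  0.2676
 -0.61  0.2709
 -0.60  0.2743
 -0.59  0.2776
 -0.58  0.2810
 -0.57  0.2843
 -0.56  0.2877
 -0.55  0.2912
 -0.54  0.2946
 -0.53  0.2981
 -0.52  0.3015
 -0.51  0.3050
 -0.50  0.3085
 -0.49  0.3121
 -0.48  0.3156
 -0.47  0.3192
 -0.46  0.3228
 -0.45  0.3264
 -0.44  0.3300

€13.25

T = 2;  σ√T = 0.2546
ln(S/K) + (r − q + σ²/2)T = ln(300/400) + (0.075 − 0.007 + 0.18²/2)·2 = -0.2877 + 0.1684 = -0.1193
d₁ = -0.1193 / 0.2546 = -0.4686 → -0.47
d₂ = d₁ − σ√T = -0.4686 − 0.2546 = -0.7231 → -0.72
e^(−qT) = e^(−0.007·2) = 0.9861;  e^(−rT) = e^(−0.075·2) = 0.8607
C = 300·0.9861·N(-0.47) − 400·0.8607·N(-0.72) = 300·0.9861·0.3192 − 400·0.8607·0.2358 = 94.4289 − 81.1812 = 13.2477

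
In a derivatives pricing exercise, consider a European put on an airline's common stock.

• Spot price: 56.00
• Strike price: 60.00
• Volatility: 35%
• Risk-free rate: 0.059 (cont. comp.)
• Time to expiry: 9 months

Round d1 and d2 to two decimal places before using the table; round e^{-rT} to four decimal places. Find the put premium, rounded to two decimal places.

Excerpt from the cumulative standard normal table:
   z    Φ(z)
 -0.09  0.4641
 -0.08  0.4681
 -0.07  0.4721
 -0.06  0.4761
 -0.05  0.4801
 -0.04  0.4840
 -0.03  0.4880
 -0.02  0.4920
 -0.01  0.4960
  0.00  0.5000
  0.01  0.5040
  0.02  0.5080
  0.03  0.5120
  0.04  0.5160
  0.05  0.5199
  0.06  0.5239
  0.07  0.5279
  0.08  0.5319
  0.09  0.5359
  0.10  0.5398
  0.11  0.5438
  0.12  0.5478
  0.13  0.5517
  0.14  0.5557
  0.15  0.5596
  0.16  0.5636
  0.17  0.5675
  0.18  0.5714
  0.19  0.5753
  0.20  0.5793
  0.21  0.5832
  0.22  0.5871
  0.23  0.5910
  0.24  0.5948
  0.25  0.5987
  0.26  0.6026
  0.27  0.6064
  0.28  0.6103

7.49

σ√T = 0.35·√0.75 = 0.3031
ln(S/K) + (r + σ²/2)T = ln(56/60) + (0.059 + 0.35²/2)·0.75 = -0.0690 + 0.0902 = 0.0212
d₁ = 0.0212 / 0.3031 = 0.0699 which rounds to 0.07
d₂ = d₁ − σ√T = 0.0699 − 0.3031 = -0.2332 which rounds to -0.23
exp(−rT) = exp(−0.059·0.75) = 0.9567
N(−d₂) = N(0.23) = 0.5910;  N(−d₁) = N(-0.07) = 0.4721
P = 60·0.9567·0.5910 − 56·0.4721 = 33.9246 − 26.4376 = 7.4870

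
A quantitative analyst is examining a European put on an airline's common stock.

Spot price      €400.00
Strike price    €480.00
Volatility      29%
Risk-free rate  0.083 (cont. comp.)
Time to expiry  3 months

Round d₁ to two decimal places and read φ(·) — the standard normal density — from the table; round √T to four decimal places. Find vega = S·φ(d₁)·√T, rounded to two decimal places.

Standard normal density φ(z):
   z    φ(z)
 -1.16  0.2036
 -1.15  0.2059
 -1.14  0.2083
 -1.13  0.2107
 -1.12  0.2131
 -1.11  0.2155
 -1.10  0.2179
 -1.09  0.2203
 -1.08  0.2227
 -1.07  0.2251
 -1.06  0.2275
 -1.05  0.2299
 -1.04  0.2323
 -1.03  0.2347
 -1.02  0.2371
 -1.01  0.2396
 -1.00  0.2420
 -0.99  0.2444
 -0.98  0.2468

46.46

σ√T = 0.29 × 0.5000 = 0.1450
d₁ = [ln(400/480) + (0.083 + 0.29²/2)·0.25] / 0.1450 = [-0.1823 + 0.0313] / 0.1450 = -1.0418 which rounds to -1.04
√T = √0.25 = 0.5000
φ(d₁) = φ(-1.04) = 0.2323
vega = S·φ(d₁)·√T = 400·0.2323·0.5000 = 46.4600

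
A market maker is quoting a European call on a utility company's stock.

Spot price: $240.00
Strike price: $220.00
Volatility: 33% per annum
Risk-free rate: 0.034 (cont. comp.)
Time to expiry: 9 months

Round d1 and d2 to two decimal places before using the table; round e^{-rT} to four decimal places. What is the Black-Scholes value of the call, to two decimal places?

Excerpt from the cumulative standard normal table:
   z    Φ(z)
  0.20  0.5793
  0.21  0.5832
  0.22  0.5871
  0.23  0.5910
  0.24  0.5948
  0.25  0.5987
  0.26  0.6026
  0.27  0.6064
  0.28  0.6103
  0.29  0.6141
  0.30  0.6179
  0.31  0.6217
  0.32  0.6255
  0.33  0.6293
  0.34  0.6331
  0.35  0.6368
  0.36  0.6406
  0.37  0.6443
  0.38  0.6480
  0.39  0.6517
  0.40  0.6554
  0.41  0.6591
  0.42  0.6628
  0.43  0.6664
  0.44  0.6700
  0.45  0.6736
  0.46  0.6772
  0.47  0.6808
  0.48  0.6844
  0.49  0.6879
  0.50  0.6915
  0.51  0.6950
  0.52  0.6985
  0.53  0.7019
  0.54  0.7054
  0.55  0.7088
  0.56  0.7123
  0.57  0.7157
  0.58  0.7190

$40.90

T = 0.75;  σ√T = 0.2858
d₁ = [ln(240/220) + (0.034 + 0.33²/2)·0.75] / 0.2858 = [0.0870 + 0.0663] / 0.2858 = 0.5366 which rounds to 0.54
d₂ = d₁ − σ√T = 0.5366 − 0.2858 = 0.2508 which rounds to 0.25
e^(−rT) = e^(−0.034·0.75) = 0.9748
N(d₁) = N(0.54) = 0.7054;  N(d₂) = N(0.25) = 0.5987
C = 240·0.7054 − 220·0.9748·0.5987 = 169.2960 − 128.3948 = 40.9012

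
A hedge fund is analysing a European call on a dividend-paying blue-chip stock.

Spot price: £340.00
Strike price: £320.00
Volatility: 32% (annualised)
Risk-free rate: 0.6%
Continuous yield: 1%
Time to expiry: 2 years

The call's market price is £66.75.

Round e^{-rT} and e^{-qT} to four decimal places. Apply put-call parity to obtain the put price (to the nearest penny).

exp(−qT) = exp(−0.01·2) = 0.9802;  exp(−rT) = exp(−0.006·2) = 0.9881
Put-call parity: C − P = S·e^(−qT) − K·e^(−rT) = 340·0.9802 − 320·0.9881 = 333.2680 − 316.1920 = 17.0760
P = C − (C − P) = 66.75 − (17.0760) = 49.6740

£49.67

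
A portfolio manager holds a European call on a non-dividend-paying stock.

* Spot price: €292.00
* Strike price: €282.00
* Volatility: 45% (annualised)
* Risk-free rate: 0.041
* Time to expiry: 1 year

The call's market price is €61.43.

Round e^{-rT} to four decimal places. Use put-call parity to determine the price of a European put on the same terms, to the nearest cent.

exp(−rT) = exp(−0.041·1) = 0.9598
Put-call parity: C − P = S − K·e^(−rT) = 292 − 282·0.9598 = 292 − 270.6636 = 21.3364
P = C − (C − P) = 61.43 − (21.3364) = 40.0936

€40.09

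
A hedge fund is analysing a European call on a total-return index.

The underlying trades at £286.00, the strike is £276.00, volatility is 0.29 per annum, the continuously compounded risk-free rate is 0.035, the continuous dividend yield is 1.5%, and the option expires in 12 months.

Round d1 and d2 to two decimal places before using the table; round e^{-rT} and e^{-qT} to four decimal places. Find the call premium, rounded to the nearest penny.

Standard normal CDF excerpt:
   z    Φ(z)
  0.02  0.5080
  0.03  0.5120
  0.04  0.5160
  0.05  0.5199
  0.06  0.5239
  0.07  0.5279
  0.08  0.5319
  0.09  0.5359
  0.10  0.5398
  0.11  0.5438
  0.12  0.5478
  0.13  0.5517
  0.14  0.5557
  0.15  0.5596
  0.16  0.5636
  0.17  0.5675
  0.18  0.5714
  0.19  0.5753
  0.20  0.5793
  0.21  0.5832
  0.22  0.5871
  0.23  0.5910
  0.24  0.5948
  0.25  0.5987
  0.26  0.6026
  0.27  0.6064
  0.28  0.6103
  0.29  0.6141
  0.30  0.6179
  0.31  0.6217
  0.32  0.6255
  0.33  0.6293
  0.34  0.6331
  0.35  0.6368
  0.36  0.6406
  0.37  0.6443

£39.81

σ√T = 0.29 × 1.0000 = 0.2900
ln(S/K) + (r − q + σ²/2)T = ln(286/276) + (0.035 − 0.015 + 0.29²/2)·1 = 0.0356 + 0.0621 = 0.0976
d₁ = 0.0976 / 0.2900 = 0.3367 ≈ 0.34
d₂ = d₁ − σ√T = 0.3367 − 0.2900 = 0.0467 ≈ 0.05
exp(−qT) = exp(−0.015·1) = 0.9851;  exp(−rT) = exp(−0.035·1) = 0.9656
N(d₁) = N(0.34) = 0.6331;  N(d₂) = N(0.05) = 0.5199
C = 286·0.9851·0.6331 − 276·0.9656·0.5199 = 178.3687 − 138.5563 = 39.8124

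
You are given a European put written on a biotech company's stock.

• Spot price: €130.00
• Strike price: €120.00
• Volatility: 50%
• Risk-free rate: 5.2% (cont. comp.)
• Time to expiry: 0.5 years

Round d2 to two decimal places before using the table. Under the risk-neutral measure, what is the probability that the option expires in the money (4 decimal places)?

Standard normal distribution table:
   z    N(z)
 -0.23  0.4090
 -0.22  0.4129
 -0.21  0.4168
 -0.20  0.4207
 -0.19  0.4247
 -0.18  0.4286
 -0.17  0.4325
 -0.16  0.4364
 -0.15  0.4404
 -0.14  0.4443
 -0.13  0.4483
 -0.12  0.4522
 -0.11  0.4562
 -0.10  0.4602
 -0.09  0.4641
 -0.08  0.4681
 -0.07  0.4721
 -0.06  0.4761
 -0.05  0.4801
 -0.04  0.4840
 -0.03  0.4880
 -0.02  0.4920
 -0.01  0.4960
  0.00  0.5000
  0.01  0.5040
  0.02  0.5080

σ√T = 0.5 × 0.7071 = 0.3536
d₁ = [ln(130/120) + (0.052 + 0.5²/2)·0.5] / 0.3536 = [0.0800 + 0.0885] / 0.3536 = 0.4767 ⇒ 0.48
d₂ = d₁ − σ√T = 0.4767 − 0.3536 = 0.1232 ⇒ 0.12
Risk-neutral Pr[S_T < K] = N(−d₂) = N(-0.12) = 0.4522

0.4522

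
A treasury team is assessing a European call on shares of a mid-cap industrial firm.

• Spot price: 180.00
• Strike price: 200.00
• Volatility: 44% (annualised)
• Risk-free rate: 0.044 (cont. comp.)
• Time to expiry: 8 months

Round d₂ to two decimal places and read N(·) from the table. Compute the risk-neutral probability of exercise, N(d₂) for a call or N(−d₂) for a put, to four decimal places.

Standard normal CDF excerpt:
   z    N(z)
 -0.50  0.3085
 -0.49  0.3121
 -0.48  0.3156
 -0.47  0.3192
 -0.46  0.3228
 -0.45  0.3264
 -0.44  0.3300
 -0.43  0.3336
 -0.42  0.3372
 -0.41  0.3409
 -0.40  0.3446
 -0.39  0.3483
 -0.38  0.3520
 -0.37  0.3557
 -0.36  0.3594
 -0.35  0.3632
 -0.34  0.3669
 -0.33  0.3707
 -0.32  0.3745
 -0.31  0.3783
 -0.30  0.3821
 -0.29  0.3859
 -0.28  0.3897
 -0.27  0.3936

T = 0.6667;  σ√T = 0.3593
d₁ = [ln(180/200) + (0.044 + 0.44²/2)·0.6667] / 0.3593 = [-0.1054 + 0.0939] / 0.3593 = -0.0320 ⇒ -0.03
d₂ = d₁ − σ√T = -0.0320 − 0.3593 = -0.3913 ⇒ -0.39
Pr(exercise) under Q = N(d₂) = 0.3483

0.3483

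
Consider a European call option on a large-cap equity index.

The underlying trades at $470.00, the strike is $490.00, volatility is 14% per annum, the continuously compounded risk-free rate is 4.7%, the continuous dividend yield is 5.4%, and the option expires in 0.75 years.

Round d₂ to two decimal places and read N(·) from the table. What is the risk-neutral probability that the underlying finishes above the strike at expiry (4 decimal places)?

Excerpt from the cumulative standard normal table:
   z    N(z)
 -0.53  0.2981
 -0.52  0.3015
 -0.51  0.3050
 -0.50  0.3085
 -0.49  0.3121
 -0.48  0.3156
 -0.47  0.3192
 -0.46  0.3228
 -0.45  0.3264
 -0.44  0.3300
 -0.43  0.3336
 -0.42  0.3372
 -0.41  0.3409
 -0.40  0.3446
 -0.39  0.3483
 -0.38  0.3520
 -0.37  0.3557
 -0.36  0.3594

0.3264

σ√T = 0.14 × 0.8660 = 0.1212
ln(S/K) + (r − q + σ²/2)T = ln(470/490) + (0.047 − 0.054 + 0.14²/2)·0.75 = -0.0417 + 0.0021 = -0.0396
d₁ = -0.0396 / 0.1212 = -0.3264 ≈ -0.33
d₂ = d₁ − σ√T = -0.3264 − 0.1212 = -0.4476 ≈ -0.45
Pr(exercise) under Q = N(d₂) = 0.3264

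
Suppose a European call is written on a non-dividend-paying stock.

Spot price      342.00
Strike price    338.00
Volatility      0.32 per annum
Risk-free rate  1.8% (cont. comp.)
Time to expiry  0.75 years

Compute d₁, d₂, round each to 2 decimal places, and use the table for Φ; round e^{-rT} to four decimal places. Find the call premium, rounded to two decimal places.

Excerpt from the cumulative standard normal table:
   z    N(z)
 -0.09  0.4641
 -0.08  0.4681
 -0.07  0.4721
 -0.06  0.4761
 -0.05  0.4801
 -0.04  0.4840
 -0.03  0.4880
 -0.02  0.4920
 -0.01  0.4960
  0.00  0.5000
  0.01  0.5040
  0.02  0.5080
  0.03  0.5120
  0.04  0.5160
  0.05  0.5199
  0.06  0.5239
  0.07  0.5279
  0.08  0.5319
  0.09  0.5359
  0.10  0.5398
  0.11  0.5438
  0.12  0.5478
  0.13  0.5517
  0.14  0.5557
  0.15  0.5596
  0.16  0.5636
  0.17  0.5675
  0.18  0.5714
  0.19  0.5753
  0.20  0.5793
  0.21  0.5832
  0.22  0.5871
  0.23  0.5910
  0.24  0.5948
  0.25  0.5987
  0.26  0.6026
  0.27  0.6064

σ√T = 0.32·√0.75 = 0.2771
d₁ = [ln(342/338) + (0.018 + ½·0.32²)·0.75] / (σ√T) = (0.0118 + 0.0519) / 0.2771 = 0.2297 which rounds to 0.23
d₂ = 0.2297 − 0.2771 = -0.0474 which rounds to -0.05
e^(−rT) = e^(−0.018·0.75) = 0.9866
C = 342·N(0.23) − 338·0.9866·N(-0.05) = 342·0.5910 − 338·0.9866·0.4801 = 202.1220 − 160.0993 = 42.0227

42.02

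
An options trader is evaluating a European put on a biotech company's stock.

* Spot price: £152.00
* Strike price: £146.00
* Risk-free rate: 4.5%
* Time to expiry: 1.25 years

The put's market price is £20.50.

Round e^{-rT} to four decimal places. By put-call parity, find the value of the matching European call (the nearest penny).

exp(−rT) = exp(−0.045·1.25) = 0.9453
Put-call parity: C − P = S − K·e^(−rT) = 152 − 146·0.9453 = 152 − 138.0138 = 13.9862
C = P + (C − P) = 20.50 + (13.9862) = 34.4862

£34.49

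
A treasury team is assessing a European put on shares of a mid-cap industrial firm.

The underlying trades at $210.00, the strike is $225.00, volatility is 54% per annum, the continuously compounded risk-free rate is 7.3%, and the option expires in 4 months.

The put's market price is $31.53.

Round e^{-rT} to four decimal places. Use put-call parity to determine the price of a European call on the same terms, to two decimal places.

e^(−rT) = e^(−0.073·0.3333) = 0.9760
Put-call parity: C − P = S − K·e^(−rT) = 210 − 225·0.9760 = 210 − 219.6000 = -9.6000
C = P + (C − P) = 31.53 + (-9.6000) = 21.9300

$21.93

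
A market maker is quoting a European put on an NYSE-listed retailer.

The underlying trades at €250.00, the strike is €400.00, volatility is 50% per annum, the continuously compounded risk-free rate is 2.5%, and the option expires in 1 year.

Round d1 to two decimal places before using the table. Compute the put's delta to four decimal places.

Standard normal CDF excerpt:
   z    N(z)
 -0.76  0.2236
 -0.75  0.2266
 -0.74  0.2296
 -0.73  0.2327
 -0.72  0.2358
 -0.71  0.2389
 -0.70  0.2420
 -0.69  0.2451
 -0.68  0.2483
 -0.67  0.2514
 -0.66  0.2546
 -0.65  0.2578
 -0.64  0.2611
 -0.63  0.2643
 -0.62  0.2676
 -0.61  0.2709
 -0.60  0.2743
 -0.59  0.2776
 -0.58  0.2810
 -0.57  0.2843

T = 1;  σ√T = 0.5000
ln(S/K) + (r + σ²/2)T = ln(250/400) + (0.025 + 0.5²/2)·1 = -0.4700 + 0.1500 = -0.3200
d₁ = -0.3200 / 0.5000 = -0.6400 which rounds to -0.64
N(d₁) = N(-0.64) = 0.2611
Δ_put = N(d₁) − 1 = 0.2611 − 1 = -0.7389

-0.7389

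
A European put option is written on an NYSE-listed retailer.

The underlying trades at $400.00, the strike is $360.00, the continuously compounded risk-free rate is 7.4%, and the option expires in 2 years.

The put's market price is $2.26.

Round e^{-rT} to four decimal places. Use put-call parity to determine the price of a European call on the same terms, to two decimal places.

$91.80

exp(−rT) = exp(−0.074·2) = 0.8624
Put-call parity: C − P = S − K·e^(−rT) = 400 − 360·0.8624 = 400 − 310.4640 = 89.5360
C = P + (C − P) = 2.26 + (89.5360) = 91.7960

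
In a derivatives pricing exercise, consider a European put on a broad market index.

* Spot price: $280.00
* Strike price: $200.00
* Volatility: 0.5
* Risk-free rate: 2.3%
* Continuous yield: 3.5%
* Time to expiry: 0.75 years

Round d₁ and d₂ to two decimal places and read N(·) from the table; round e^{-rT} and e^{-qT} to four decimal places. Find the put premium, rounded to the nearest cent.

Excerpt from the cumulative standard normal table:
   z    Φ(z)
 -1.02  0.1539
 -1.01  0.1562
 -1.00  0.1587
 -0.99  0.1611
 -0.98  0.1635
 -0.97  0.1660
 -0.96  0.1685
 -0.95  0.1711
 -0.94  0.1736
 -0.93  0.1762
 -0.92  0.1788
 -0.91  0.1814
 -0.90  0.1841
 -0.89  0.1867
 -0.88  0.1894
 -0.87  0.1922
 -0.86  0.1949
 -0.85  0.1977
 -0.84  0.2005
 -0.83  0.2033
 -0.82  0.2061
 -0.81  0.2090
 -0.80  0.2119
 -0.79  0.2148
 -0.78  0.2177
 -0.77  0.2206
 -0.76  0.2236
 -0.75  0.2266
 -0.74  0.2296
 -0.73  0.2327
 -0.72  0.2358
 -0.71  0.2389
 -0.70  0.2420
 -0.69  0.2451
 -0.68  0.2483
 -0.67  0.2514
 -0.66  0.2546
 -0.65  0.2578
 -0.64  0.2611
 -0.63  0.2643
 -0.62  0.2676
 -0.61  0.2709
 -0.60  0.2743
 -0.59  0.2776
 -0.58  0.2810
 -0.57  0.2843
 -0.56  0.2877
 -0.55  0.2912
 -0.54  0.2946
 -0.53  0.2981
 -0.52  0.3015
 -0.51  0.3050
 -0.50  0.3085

σ√T = 0.5·√0.75 = 0.4330
d₁ = [ln(280/200) + (0.023 − 0.035 + 0.5²/2)·0.75] / 0.4330 = [0.3365 + 0.0847] / 0.4330 = 0.9728 ≈ 0.97
d₂ = d₁ − σ√T = 0.9728 − 0.4330 = 0.5398 ≈ 0.54
exp(−qT) = exp(−0.035·0.75) = 0.9741;  exp(−rT) = exp(−0.023·0.75) = 0.9829
P = 200·0.9829·N(-0.54) − 280·0.9741·N(-0.97) = 200·0.9829·0.2946 − 280·0.9741·0.1660 = 57.9125 − 45.2762 = 12.6363

$12.64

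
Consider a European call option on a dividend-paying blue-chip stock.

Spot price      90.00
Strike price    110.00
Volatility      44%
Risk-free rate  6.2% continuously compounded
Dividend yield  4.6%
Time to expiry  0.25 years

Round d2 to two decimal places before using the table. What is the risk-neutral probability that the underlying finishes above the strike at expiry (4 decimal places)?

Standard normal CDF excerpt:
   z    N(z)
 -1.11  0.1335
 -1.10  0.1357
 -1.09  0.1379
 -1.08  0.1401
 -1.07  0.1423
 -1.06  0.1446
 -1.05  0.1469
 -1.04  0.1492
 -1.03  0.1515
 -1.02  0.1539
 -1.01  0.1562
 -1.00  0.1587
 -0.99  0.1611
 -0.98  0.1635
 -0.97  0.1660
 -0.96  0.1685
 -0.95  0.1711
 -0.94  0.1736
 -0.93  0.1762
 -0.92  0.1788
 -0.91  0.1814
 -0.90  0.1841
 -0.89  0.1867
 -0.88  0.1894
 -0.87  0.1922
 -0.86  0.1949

σ√T = 0.44·√0.25 = 0.2200
ln(S/K) + (r − q + σ²/2)T = ln(90/110) + (0.062 − 0.046 + 0.44²/2)·0.25 = -0.2007 + 0.0282 = -0.1725
d₁ = -0.1725 / 0.2200 = -0.7840 ≈ -0.78
d₂ = d₁ − σ√T = -0.7840 − 0.2200 = -1.0040 ≈ -1.00
Risk-neutral Pr[S_T > K] = N(d₂) = N(-1.00) = 0.1587

0.1587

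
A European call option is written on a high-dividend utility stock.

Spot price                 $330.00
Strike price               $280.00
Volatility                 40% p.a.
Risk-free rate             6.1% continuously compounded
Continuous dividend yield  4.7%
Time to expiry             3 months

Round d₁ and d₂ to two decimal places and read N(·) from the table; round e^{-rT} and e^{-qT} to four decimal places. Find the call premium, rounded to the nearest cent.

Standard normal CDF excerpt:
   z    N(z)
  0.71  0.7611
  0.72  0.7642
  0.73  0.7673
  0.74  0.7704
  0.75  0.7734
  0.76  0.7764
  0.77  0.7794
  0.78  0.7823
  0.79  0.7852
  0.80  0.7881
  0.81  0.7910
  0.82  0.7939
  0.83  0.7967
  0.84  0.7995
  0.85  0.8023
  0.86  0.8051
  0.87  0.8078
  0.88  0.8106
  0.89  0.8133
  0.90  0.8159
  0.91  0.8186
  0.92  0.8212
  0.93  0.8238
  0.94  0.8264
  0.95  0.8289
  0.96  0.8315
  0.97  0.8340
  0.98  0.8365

T = 0.25;  σ√T = 0.2000
d₁ = [ln(330/280) + (0.061 − 0.047 + ½·0.4²)·0.25] / (σ√T) = (0.1643 + 0.0235) / 0.2000 = 0.9390 which rounds to 0.94
d₂ = 0.9390 − 0.2000 = 0.7390 which rounds to 0.74
exp(−qT) = exp(−0.047·0.25) = 0.9883;  exp(−rT) = exp(−0.061·0.25) = 0.9849
N(d₁) = N(0.94) = 0.8264;  N(d₂) = N(0.74) = 0.7704
C = 330·0.9883·0.8264 − 280·0.9849·0.7704 = 269.5213 − 212.4547 = 57.0665

$57.07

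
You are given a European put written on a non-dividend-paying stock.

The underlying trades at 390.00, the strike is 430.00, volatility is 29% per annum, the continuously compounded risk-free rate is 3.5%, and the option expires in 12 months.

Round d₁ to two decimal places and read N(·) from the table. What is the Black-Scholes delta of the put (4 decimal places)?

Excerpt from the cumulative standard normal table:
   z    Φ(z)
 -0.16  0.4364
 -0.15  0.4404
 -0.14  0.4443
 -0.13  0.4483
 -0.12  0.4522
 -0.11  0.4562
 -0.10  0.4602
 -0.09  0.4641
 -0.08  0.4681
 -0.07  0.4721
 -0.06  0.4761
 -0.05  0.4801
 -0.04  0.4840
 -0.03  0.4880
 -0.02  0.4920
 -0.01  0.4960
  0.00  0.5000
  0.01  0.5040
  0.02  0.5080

-0.5279

T = 1;  σ√T = 0.2900
d₁ = [ln(390/430) + (0.035 + 0.29²/2)·1] / 0.2900 = [-0.0976 + 0.0771] / 0.2900 = -0.0710 → -0.07
N(d₁) = N(-0.07) = 0.4721
Δ_put = N(d₁) − 1 = 0.4721 − 1 = -0.5279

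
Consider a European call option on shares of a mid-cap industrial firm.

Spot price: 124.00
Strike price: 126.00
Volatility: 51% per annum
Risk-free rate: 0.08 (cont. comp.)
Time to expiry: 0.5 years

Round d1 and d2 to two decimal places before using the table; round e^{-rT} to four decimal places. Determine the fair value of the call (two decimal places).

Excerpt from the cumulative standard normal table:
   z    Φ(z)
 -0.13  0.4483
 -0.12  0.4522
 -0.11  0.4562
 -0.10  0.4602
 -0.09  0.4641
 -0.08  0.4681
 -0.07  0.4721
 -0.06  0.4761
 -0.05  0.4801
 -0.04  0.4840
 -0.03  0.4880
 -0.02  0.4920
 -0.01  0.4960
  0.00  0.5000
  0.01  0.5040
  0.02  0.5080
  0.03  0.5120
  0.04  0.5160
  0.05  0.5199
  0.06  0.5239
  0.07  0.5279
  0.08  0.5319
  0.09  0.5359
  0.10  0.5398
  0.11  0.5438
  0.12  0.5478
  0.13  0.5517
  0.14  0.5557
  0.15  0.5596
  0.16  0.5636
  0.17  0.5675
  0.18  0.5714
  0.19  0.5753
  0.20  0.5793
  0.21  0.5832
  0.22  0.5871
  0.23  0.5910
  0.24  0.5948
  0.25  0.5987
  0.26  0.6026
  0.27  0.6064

T = 0.5;  σ√T = 0.3606
d₁ = [ln(124/126) + (0.08 + 0.51²/2)·0.5] / 0.3606 = [-0.0160 + 0.1050] / 0.3606 = 0.2469 which rounds to 0.25
d₂ = d₁ − σ√T = 0.2469 − 0.3606 = -0.1138 which rounds to -0.11
exp(−rT) = exp(−0.08·0.5) = 0.9608
N(d₁) = N(0.25) = 0.5987;  N(d₂) = N(-0.11) = 0.4562
C = 124·0.5987 − 126·0.9608·0.4562 = 74.2388 − 55.2279 = 19.0109

19.01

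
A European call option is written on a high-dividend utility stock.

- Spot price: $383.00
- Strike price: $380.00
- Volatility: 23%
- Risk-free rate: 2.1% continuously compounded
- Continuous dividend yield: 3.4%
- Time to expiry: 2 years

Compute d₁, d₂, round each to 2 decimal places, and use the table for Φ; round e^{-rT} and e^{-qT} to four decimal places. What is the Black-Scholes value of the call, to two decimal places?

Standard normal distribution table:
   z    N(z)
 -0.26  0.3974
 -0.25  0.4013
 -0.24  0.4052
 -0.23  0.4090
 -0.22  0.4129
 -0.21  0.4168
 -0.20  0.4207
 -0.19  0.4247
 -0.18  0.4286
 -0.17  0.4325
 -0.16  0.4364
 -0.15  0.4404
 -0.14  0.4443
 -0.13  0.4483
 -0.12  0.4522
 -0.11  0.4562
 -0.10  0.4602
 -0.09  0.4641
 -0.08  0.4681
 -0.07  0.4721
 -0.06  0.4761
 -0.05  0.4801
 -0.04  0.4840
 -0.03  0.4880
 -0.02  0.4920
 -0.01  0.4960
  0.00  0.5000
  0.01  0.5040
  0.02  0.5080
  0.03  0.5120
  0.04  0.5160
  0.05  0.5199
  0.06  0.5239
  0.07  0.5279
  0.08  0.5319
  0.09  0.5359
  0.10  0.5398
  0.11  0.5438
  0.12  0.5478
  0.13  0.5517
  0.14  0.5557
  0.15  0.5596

$44.14

σ√T = 0.23 × 1.4142 = 0.3253
d₁ = [ln(383/380) + (0.021 − 0.034 + ½·0.23²)·2] / (σ√T) = (0.0079 + 0.0269) / 0.3253 = 0.1069 which rounds to 0.11
d₂ = 0.1069 − 0.3253 = -0.2184 which rounds to -0.22
e^(−qT) = e^(−0.034·2) = 0.9343;  e^(−rT) = e^(−0.021·2) = 0.9589
C = 383·0.9343·N(0.11) − 380·0.9589·N(-0.22) = 383·0.9343·0.5438 − 380·0.9589·0.4129 = 194.5917 − 150.4533 = 44.1384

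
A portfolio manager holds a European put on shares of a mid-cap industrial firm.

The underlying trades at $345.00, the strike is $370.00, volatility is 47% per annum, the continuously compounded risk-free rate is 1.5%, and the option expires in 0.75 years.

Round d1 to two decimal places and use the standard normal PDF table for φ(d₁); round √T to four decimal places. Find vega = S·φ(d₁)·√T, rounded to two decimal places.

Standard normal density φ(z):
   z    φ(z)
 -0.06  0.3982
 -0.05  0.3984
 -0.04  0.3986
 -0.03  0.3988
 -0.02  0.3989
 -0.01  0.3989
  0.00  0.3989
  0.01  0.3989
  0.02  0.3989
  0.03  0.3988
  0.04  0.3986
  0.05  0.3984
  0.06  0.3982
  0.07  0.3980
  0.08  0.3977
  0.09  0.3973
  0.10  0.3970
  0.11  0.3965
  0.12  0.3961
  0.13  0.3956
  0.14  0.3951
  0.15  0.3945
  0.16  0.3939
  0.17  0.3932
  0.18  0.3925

σ√T = 0.47 × 0.8660 = 0.4070
d₁ = [ln(345/370) + (0.015 + 0.47²/2)·0.75] / 0.4070 = [-0.0700 + 0.0941] / 0.4070 = 0.0593 ≈ 0.06
√T = √0.75 = 0.8660
φ(d₁) = φ(0.06) = 0.3982
vega = S·φ(d₁)·√T = 345·0.3982·0.8660 = 118.9702

118.97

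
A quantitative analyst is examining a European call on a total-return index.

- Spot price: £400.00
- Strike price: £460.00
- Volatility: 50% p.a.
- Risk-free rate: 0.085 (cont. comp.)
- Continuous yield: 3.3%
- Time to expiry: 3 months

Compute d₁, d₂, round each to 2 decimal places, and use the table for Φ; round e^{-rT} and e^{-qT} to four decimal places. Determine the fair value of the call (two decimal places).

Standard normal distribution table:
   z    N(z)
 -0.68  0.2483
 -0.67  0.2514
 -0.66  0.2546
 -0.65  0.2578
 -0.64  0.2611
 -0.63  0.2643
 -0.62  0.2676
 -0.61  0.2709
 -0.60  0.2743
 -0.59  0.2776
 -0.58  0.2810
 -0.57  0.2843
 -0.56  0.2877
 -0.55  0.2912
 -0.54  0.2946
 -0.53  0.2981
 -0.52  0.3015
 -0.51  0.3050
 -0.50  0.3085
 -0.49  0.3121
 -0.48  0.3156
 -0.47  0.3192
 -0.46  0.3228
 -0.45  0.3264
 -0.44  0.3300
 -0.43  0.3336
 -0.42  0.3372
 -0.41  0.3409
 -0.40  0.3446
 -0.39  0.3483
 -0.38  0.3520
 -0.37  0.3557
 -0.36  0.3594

T = 0.25;  σ√T = 0.2500
d₁ = [ln(400/460) + (0.085 − 0.033 + 0.5²/2)·0.25] / 0.2500 = [-0.1398 + 0.0442] / 0.2500 = -0.3820 ⇒ -0.38
d₂ = d₁ − σ√T = -0.3820 − 0.2500 = -0.6320 ⇒ -0.63
exp(−qT) = exp(−0.033·0.25) = 0.9918;  exp(−rT) = exp(−0.085·0.25) = 0.9790
N(d₁) = N(-0.38) = 0.3520;  N(d₂) = N(-0.63) = 0.2643
C = 400·0.9918·0.3520 − 460·0.9790·0.2643 = 139.6454 − 119.0249 = 20.6206

£20.62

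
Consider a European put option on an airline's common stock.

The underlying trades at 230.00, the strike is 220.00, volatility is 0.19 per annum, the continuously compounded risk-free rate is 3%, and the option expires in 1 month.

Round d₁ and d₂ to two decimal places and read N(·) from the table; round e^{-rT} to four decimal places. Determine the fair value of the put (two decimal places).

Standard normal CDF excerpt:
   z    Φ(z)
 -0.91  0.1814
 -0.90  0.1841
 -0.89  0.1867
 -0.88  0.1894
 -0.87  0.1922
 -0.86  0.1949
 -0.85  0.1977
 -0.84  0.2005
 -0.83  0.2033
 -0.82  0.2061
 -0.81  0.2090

σ√T = 0.19 × 0.2887 = 0.0548
d₁ = [ln(230/220) + (0.03 + 0.19²/2)·0.08333] / 0.0548 = [0.0445 + 0.0040] / 0.0548 = 0.8835 → 0.88
d₂ = d₁ − σ√T = 0.8835 − 0.0548 = 0.8286 → 0.83
e^(−rT) = e^(−0.03·0.08333) = 0.9975
P = 220·0.9975·N(-0.83) − 230·N(-0.88) = 220·0.9975·0.2033 − 230·0.1894 = 44.6142 − 43.5620 = 1.0522

1.05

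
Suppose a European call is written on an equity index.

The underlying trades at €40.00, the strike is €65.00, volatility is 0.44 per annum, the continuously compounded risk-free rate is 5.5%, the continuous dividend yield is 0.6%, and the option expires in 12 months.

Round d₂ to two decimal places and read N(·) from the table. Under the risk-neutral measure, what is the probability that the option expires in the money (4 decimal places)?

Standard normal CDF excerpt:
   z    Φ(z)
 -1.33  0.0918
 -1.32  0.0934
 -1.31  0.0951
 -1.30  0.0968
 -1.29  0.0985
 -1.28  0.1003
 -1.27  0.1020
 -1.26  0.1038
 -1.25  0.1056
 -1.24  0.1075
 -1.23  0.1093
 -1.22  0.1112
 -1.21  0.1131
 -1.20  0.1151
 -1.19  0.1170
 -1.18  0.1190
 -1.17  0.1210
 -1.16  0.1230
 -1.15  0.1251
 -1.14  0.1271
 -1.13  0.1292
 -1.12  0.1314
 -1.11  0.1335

σ√T = 0.44 × 1.0000 = 0.4400
d₁ = [ln(40/65) + (0.055 − 0.006 + ½·0.44²)·1] / (σ√T) = (-0.4855 + 0.1458) / 0.4400 = -0.7721 which rounds to -0.77
d₂ = -0.7721 − 0.4400 = -1.2121 which rounds to -1.21
Pr(exercise) under Q = N(d₂) = 0.1131

0.1131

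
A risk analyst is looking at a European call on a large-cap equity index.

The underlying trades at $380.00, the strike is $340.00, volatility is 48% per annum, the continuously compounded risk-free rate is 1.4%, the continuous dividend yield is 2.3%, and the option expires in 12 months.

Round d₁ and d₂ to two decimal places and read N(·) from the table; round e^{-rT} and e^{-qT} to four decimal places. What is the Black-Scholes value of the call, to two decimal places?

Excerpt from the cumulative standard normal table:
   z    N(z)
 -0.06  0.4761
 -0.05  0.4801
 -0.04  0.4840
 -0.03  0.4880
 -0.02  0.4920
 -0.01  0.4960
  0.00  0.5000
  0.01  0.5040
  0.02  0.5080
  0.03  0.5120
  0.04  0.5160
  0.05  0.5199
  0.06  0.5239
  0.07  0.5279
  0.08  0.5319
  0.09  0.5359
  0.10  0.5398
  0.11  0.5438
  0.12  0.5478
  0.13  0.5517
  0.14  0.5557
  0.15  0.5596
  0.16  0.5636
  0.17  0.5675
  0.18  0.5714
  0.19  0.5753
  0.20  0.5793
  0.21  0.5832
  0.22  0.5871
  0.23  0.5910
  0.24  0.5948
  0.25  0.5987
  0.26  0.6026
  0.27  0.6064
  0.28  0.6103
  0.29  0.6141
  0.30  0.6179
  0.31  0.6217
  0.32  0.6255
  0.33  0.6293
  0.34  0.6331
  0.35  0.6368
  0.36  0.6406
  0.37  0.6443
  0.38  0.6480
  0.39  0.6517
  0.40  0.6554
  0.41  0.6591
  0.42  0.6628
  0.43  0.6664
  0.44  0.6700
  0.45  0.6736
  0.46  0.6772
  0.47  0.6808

σ√T = 0.48 × 1.0000 = 0.4800
d₁ = [ln(380/340) + (0.014 − 0.023 + ½·0.48²)·1] / (σ√T) = (0.1112 + 0.1062) / 0.4800 = 0.4530 which rounds to 0.45
d₂ = 0.4530 − 0.4800 = -0.0270 which rounds to -0.03
exp(−qT) = exp(−0.023·1) = 0.9773;  exp(−rT) = exp(−0.014·1) = 0.9861
C = 380·0.9773·N(0.45) − 340·0.9861·N(-0.03) = 380·0.9773·0.6736 − 340·0.9861·0.4880 = 250.1575 − 163.6137 = 86.5438

$86.54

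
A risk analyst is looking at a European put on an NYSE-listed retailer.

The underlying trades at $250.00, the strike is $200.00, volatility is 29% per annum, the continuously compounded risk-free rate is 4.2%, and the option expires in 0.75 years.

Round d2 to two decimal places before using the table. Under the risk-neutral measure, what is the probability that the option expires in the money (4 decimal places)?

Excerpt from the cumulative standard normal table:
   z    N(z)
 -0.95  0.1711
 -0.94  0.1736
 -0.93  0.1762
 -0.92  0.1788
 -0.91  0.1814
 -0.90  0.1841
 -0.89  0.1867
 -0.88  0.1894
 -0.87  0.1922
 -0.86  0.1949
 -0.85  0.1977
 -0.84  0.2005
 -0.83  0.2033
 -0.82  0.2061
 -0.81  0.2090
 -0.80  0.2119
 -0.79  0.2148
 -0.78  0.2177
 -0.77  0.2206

0.1867

σ√T = 0.29·√0.75 = 0.2511
ln(S/K) + (r + σ²/2)T = ln(250/200) + (0.042 + 0.29²/2)·0.75 = 0.2231 + 0.0630 = 0.2862
d₁ = 0.2862 / 0.2511 = 1.1395 ⇒ 1.14
d₂ = d₁ − σ√T = 1.1395 − 0.2511 = 0.8883 ⇒ 0.89
Risk-neutral Pr[S_T < K] = N(−d₂) = N(-0.89) = 0.1867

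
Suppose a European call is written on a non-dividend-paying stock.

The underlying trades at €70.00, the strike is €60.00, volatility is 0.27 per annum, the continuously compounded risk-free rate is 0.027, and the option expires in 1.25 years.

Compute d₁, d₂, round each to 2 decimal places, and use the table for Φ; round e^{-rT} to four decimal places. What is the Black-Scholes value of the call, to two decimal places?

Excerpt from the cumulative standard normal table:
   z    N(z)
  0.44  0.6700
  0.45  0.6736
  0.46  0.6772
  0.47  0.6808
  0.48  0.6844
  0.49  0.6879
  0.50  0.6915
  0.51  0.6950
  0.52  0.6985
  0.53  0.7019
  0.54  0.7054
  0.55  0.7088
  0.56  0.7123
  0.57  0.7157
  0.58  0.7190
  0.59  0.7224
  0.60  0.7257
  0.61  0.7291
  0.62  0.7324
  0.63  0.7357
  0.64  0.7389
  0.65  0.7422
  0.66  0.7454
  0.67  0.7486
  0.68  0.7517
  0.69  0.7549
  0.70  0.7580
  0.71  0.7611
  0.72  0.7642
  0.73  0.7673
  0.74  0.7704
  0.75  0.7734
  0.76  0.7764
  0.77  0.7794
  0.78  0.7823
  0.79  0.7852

σ√T = 0.27·√1.25 = 0.3019
d₁ = [ln(70/60) + (0.027 + 0.27²/2)·1.25] / 0.3019 = [0.1542 + 0.0793] / 0.3019 = 0.7734 which rounds to 0.77
d₂ = d₁ − σ√T = 0.7734 − 0.3019 = 0.4715 which rounds to 0.47
e^(−rT) = e^(−0.027·1.25) = 0.9668
N(d₁) = N(0.77) = 0.7794;  N(d₂) = N(0.47) = 0.6808
C = 70·0.7794 − 60·0.9668·0.6808 = 54.5580 − 39.4918 = 15.0662

€15.07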